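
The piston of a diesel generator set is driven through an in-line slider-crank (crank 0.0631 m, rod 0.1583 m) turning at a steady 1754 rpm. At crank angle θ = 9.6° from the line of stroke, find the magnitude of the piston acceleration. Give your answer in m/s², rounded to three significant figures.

2910

ω = 2π·1754/60 = 183.7 rad/s
x(θ) = r cosθ + √(L² − r² sin²θ); with ω constant, a = ω²·d²x/dθ².
d²x/dθ² = −r cosθ − r²(cos2θ)/√u − r⁴ sin²2θ/(4u^{3/2}),  u = L² − r² sin²θ = 0.0249482 m².
Substituting r = 0.0631 m, L = 0.1583 m, θ = 9.6°: d²x/dθ² = -0.086131 m.
a = ω²·d²x/dθ² = (183.7)²·(-0.086131) = -2905.9 m/s²;  |a| = 2905.9 m/s².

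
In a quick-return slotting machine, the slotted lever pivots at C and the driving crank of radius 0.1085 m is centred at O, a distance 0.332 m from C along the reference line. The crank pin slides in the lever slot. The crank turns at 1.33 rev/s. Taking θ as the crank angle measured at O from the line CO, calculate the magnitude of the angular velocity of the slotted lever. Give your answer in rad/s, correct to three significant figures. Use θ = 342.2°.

ω = 8.357 rad/s (from 1.33 rev/s).
Crank pin A relative to C: A = (d + r cosθ, r sinθ); lever angle φ = atan2(r sinθ, d + r cosθ).
Differentiating tanφ: φ̇ = rω(d cosθ + r)/(d² + r² + 2dr cosθ).
d² + r² + 2dr cosθ = |CA|² = 0.190591 m²;  d cosθ + r = +0.42461 m.
|ω_lever| = |0.1085·8.357·+0.42461| / 0.190591 = 2.02 rad/s.

2.02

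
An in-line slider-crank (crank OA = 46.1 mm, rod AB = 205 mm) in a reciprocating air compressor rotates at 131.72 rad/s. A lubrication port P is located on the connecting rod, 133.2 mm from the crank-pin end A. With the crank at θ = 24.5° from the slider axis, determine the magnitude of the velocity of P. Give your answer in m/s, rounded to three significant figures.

3.45

ω = 131.7 rad/s.  Crank-pin speed |V_A| = rω = 6.0723 m/s, perpendicular to OA.
Rod angle: sinφ = −(r/L) sinθ ⇒ φ = -5.351°; ω_rod = −rω cosθ/√(L²−r²sin²θ) = -27.072 rad/s.
V_P = V_A + ω_rod × AP, with AP = 0.1332 m along the rod.
Components: V_Px = −rω sinθ − a·ω_rod·sinφ = -2.8544 m/s;  V_Py = rω cosθ + a·ω_rod·cosφ = +1.9353 m/s.
|V_P| = √(V_Px² + V_Py²) = 3.4486 m/s.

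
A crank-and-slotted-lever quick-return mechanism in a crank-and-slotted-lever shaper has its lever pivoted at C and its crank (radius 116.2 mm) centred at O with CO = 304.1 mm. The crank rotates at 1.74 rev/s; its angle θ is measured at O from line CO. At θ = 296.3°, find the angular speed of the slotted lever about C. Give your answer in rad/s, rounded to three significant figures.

ω = 10.93 rad/s (from 1.74 rev/s).
Crank pin A relative to C: A = (d + r cosθ, r sinθ); lever angle φ = atan2(r sinθ, d + r cosθ).
Differentiating tanφ: φ̇ = rω(d cosθ + r)/(d² + r² + 2dr cosθ).
d² + r² + 2dr cosθ = |CA|² = 0.137292 m²;  d cosθ + r = +0.25094 m.
|ω_lever| = |0.1162·10.93·+0.25094| / 0.137292 = 2.322 rad/s.

2.32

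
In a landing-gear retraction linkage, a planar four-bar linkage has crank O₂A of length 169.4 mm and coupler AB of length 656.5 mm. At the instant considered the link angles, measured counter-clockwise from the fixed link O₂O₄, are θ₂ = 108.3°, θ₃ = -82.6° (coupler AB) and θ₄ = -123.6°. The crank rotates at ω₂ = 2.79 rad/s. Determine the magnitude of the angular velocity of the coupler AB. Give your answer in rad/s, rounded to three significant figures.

ω₂ = 2.79 rad/s
Differentiating the loop-closure r₂e^{iθ₂}+r₃e^{iθ₃}=r₁+r₄e^{iθ₄} gives r₂ω₂e^{iθ₂}+r₃ω₃e^{iθ₃}=r₄ω₄e^{iθ₄}.
Eliminating the other unknown: ω₃ = r₂ω₂ sin(θ₄−θ₂) / [r₃ sin(θ₃−θ₄)].
Numerator sine = +0.78694; denominator sine = +0.65606.
Result = 0.1694·2.79·(+0.78694) / (0.6565·(+0.65606)) = +0.86353 rad/s; magnitude 0.86353 rad/s.

0.864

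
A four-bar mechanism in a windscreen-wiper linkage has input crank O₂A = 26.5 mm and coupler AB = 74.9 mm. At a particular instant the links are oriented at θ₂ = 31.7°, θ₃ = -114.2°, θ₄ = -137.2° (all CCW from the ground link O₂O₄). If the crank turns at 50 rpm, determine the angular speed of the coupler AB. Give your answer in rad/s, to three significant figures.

0.913

ω₂ = 5.236 rad/s (from 50 rpm).
Differentiating the loop-closure r₂e^{iθ₂}+r₃e^{iθ₃}=r₁+r₄e^{iθ₄} gives r₂ω₂e^{iθ₂}+r₃ω₃e^{iθ₃}=r₄ω₄e^{iθ₄}.
Eliminating the other unknown: ω₃ = r₂ω₂ sin(θ₄−θ₂) / [r₃ sin(θ₃−θ₄)].
Numerator sine = -0.19252; denominator sine = +0.39073.
Result = 0.0265·5.236·(-0.19252) / (0.0749·(+0.39073)) = -0.91278 rad/s; magnitude 0.91278 rad/s.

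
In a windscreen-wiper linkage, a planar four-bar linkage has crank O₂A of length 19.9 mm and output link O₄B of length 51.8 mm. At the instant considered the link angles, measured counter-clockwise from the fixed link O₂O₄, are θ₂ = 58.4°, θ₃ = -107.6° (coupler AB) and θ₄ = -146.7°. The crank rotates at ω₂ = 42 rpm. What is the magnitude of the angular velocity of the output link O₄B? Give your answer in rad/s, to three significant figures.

0.648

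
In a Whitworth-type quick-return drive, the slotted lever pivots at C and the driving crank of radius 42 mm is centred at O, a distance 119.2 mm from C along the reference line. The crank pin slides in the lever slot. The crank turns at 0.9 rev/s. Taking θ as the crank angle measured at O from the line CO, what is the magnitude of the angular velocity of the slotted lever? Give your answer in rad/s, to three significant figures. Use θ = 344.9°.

1.46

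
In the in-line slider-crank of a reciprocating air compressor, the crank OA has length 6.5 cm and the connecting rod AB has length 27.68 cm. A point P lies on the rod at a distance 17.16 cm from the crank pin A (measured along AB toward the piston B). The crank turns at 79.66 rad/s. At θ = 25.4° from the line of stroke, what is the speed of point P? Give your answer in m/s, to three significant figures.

3.08

ω = 79.66 rad/s.  Crank-pin speed |V_A| = rω = 5.1779 m/s, perpendicular to OA.
Rod angle: sinφ = −(r/L) sinθ ⇒ φ = -5.781°; ω_rod = −rω cosθ/√(L²−r²sin²θ) = -16.984 rad/s.
V_P = V_A + ω_rod × AP, with AP = 0.1716 m along the rod.
Components: V_Px = −rω sinθ − a·ω_rod·sinφ = -2.5146 m/s;  V_Py = rω cosθ + a·ω_rod·cosφ = +1.7777 m/s.
|V_P| = √(V_Px² + V_Py²) = 3.0795 m/s.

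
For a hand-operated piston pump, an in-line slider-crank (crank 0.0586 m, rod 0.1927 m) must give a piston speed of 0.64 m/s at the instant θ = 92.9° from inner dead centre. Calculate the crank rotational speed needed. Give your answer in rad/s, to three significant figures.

For an in-line slider-crank, |v_piston| = rω|sinθ|·[1 + r cosθ/√(L² − r² sin²θ)].
With r = 0.0586 m, L = 0.1927 m, θ = 92.9°: the bracketed kinematic factor |dx/dθ| = 0.05758 m.
ω = v/|dx/dθ| = 0.64/0.05758 = 11.115 rad/s.

11.1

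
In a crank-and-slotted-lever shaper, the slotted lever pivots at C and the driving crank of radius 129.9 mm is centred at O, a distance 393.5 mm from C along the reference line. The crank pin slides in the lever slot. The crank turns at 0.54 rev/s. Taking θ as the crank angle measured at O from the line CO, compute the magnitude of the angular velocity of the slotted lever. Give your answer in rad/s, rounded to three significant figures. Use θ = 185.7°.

1.65

ω = 3.393 rad/s (from 0.54 rev/s).
Crank pin A relative to C: A = (d + r cosθ, r sinθ); lever angle φ = atan2(r sinθ, d + r cosθ).
Differentiating tanφ: φ̇ = rω(d cosθ + r)/(d² + r² + 2dr cosθ).
d² + r² + 2dr cosθ = |CA|² = 0.0699904 m²;  d cosθ + r = -0.26165 m.
|ω_lever| = |0.1299·3.393·-0.26165| / 0.0699904 = 1.6477 rad/s.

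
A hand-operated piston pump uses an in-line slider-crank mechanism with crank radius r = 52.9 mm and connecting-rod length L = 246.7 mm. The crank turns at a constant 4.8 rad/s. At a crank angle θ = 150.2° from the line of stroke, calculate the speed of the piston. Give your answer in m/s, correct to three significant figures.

ω = 4.8 rad/s
For an in-line slider-crank, x = r cosθ + √(L² − r² sin²θ), so v = −rω sinθ·[1 + r cosθ/√(L² − r² sin²θ)].
With r = 0.0529 m, L = 0.2467 m, θ = 150.2°: √(L² − r² sin²θ) = 0.2453 m.
v = −0.0529·4.8·0.49697·[1 + 0.0529·-0.86777/0.2453] = -0.10258 m/s.
|v| = 0.10258 m/s.

0.103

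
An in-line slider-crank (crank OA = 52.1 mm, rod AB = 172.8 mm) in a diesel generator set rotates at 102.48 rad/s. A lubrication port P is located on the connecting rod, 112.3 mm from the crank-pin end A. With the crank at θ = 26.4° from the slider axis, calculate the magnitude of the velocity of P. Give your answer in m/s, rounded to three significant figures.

ω = 102.5 rad/s.  Crank-pin speed |V_A| = rω = 5.3392 m/s, perpendicular to OA.
Rod angle: sinφ = −(r/L) sinθ ⇒ φ = -7.704°; ω_rod = −rω cosθ/√(L²−r²sin²θ) = -27.928 rad/s.
V_P = V_A + ω_rod × AP, with AP = 0.1123 m along the rod.
Components: V_Px = −rω sinθ − a·ω_rod·sinφ = -2.7945 m/s;  V_Py = rω cosθ + a·ω_rod·cosφ = +1.6744 m/s.
|V_P| = √(V_Px² + V_Py²) = 3.2577 m/s.

3.26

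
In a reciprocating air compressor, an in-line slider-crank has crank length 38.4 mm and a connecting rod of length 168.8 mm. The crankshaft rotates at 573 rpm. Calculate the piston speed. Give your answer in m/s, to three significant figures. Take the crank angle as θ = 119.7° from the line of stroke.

1.77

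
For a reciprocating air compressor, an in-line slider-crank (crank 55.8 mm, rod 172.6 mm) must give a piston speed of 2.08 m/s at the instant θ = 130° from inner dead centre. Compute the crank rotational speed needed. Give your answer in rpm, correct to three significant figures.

For an in-line slider-crank, |v_piston| = rω|sinθ|·[1 + r cosθ/√(L² − r² sin²θ)].
With r = 0.0558 m, L = 0.1726 m, θ = 130°: the bracketed kinematic factor |dx/dθ| = 0.033577 m.
ω = v/|dx/dθ| = 2.08/0.033577 = 61.947 rad/s.
N = 60ω/(2π) = 591.55 rpm.

592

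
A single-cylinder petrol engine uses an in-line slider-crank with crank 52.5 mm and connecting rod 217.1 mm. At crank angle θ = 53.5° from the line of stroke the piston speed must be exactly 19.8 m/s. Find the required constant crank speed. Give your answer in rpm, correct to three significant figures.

For an in-line slider-crank, |v_piston| = rω|sinθ|·[1 + r cosθ/√(L² − r² sin²θ)].
With r = 0.0525 m, L = 0.2171 m, θ = 53.5°: the bracketed kinematic factor |dx/dθ| = 0.048391 m.
ω = v/|dx/dθ| = 19.8/0.048391 = 409.17 rad/s.
N = 60ω/(2π) = 3907.3 rpm.

3910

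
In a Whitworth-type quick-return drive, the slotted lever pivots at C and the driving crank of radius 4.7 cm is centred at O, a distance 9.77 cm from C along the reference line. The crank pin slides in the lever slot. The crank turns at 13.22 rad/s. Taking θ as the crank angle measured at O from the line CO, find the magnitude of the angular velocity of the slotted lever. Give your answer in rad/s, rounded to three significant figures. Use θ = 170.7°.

11.4

ω = 13.22 rad/s
Crank pin A relative to C: A = (d + r cosθ, r sinθ); lever angle φ = atan2(r sinθ, d + r cosθ).
Differentiating tanφ: φ̇ = rω(d cosθ + r)/(d² + r² + 2dr cosθ).
d² + r² + 2dr cosθ = |CA|² = 0.0026912 m²;  d cosθ + r = -0.049416 m.
|ω_lever| = |0.047·13.22·-0.049416| / 0.0026912 = 11.409 rad/s.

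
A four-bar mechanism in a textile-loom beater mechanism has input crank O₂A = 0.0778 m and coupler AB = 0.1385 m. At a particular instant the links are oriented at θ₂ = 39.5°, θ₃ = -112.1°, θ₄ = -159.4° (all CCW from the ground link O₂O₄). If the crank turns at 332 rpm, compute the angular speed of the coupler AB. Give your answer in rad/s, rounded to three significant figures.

8.61

ω₂ = 34.77 rad/s (from 332 rpm).
Differentiating the loop-closure r₂e^{iθ₂}+r₃e^{iθ₃}=r₁+r₄e^{iθ₄} gives r₂ω₂e^{iθ₂}+r₃ω₃e^{iθ₃}=r₄ω₄e^{iθ₄}.
Eliminating the other unknown: ω₃ = r₂ω₂ sin(θ₄−θ₂) / [r₃ sin(θ₃−θ₄)].
Numerator sine = +0.32392; denominator sine = +0.73491.
Result = 0.0778·34.77·(+0.32392) / (0.1385·(+0.73491)) = +8.6078 rad/s; magnitude 8.6078 rad/s.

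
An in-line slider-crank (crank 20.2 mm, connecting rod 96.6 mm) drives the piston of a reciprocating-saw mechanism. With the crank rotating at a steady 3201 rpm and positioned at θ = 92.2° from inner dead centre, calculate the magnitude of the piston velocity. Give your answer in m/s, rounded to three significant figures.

ω = 2π·3201/60 = 335.2 rad/s
For an in-line slider-crank, x = r cosθ + √(L² − r² sin²θ), so v = −rω sinθ·[1 + r cosθ/√(L² − r² sin²θ)].
With r = 0.0202 m, L = 0.0966 m, θ = 92.2°: √(L² − r² sin²θ) = 0.094468 m.
v = −0.0202·335.2·0.99926·[1 + 0.0202·-0.03839/0.094468] = -6.7107 m/s.
|v| = 6.7107 m/s.

6.71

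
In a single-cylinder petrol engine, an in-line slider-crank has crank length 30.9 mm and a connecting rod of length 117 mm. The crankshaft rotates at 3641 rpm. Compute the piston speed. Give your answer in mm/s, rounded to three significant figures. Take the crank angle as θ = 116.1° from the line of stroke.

9310

ω = 2π·3641/60 = 381.3 rad/s
For an in-line slider-crank, x = r cosθ + √(L² − r² sin²θ), so v = −rω sinθ·[1 + r cosθ/√(L² − r² sin²θ)].
With r = 0.0309 m, L = 0.117 m, θ = 116.1°: √(L² − r² sin²θ) = 0.11366 m.
v = −0.0309·381.3·0.89803·[1 + 0.0309·-0.43994/0.11366] = -9.3149 m/s.
|v| = 9.3149 m/s = 9314.9 mm/s.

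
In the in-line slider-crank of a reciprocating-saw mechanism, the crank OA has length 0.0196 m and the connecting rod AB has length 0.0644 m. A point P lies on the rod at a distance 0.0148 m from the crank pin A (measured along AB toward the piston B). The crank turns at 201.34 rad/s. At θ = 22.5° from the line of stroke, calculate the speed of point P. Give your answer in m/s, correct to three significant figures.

3.24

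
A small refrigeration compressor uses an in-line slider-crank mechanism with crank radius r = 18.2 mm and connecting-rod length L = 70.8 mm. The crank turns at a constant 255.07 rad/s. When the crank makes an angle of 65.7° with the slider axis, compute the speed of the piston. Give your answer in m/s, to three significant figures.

ω = 255.1 rad/s
For an in-line slider-crank, x = r cosθ + √(L² − r² sin²θ), so v = −rω sinθ·[1 + r cosθ/√(L² − r² sin²θ)].
With r = 0.0182 m, L = 0.0708 m, θ = 65.7°: √(L² − r² sin²θ) = 0.068829 m.
v = −0.0182·255.1·0.91140·[1 + 0.0182·0.41151/0.068829] = -4.6914 m/s.
|v| = 4.6914 m/s.

4.69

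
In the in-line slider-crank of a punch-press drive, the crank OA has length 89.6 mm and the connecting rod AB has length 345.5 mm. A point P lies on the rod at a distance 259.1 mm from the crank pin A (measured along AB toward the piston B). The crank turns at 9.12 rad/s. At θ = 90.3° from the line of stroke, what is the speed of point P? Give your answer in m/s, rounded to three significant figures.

ω = 9.12 rad/s.  Crank-pin speed |V_A| = rω = 0.81715 m/s, perpendicular to OA.
Rod angle: sinφ = −(r/L) sinθ ⇒ φ = -15.030°; ω_rod = −rω cosθ/√(L²−r²sin²θ) = +0.012822 rad/s.
V_P = V_A + ω_rod × AP, with AP = 0.2591 m along the rod.
Components: V_Px = −rω sinθ − a·ω_rod·sinφ = -0.81628 m/s;  V_Py = rω cosθ + a·ω_rod·cosφ = -0.00107 m/s.
|V_P| = √(V_Px² + V_Py²) = 0.81628 m/s.

0.816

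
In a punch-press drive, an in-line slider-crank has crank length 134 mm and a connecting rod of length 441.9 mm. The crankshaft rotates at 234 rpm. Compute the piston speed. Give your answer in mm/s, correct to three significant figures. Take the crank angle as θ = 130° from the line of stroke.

ω = 2π·234/60 = 24.5 rad/s
For an in-line slider-crank, x = r cosθ + √(L² − r² sin²θ), so v = −rω sinθ·[1 + r cosθ/√(L² − r² sin²θ)].
With r = 0.134 m, L = 0.4419 m, θ = 130°: √(L² − r² sin²θ) = 0.42981 m.
v = −0.134·24.5·0.76604·[1 + 0.134·-0.64279/0.42981] = -2.0113 m/s.
|v| = 2.0113 m/s = 2011.3 mm/s.

2010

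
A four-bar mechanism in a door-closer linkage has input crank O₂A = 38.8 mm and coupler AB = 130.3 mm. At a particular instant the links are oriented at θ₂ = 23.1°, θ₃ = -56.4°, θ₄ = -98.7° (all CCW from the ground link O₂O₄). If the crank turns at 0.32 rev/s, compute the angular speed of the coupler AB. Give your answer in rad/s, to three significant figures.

ω₂ = 2.011 rad/s (from 0.32 rev/s).
Differentiating the loop-closure r₂e^{iθ₂}+r₃e^{iθ₃}=r₁+r₄e^{iθ₄} gives r₂ω₂e^{iθ₂}+r₃ω₃e^{iθ₃}=r₄ω₄e^{iθ₄}.
Eliminating the other unknown: ω₃ = r₂ω₂ sin(θ₄−θ₂) / [r₃ sin(θ₃−θ₄)].
Numerator sine = -0.84989; denominator sine = +0.67301.
Result = 0.0388·2.011·(-0.84989) / (0.1303·(+0.67301)) = -0.75606 rad/s; magnitude 0.75606 rad/s.

0.756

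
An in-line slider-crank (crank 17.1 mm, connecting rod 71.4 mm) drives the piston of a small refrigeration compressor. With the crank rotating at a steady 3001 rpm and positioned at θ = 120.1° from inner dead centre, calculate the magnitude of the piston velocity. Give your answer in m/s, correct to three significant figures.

4.08

ω = 2π·3001/60 = 314.3 rad/s
For an in-line slider-crank, x = r cosθ + √(L² − r² sin²θ), so v = −rω sinθ·[1 + r cosθ/√(L² − r² sin²θ)].
With r = 0.0171 m, L = 0.0714 m, θ = 120.1°: √(L² − r² sin²θ) = 0.069851 m.
v = −0.0171·314.3·0.86515·[1 + 0.0171·-0.50151/0.069851] = -4.0784 m/s.
|v| = 4.0784 m/s.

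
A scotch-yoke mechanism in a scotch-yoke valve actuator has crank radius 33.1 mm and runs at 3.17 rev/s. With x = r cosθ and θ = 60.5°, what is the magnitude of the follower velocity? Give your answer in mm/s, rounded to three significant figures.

574

ω = 19.92 rad/s (from 3.17 rev/s).
x = r cosθ ⇒ ẋ = −rω sinθ.
|v| = rω|sinθ| = 0.0331·19.92·|sin 60.5°| = 0.5738 m/s = 573.8 mm/s.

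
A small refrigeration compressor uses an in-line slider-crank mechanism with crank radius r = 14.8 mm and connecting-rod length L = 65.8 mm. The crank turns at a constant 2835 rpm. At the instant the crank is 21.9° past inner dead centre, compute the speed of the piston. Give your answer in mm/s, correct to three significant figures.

1980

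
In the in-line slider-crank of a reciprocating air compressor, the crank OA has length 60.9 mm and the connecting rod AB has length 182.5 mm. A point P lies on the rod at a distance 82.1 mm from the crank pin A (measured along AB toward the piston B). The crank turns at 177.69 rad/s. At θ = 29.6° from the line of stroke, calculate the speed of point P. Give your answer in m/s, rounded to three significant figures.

ω = 177.7 rad/s.  Crank-pin speed |V_A| = rω = 10.821 m/s, perpendicular to OA.
Rod angle: sinφ = −(r/L) sinθ ⇒ φ = -9.487°; ω_rod = −rω cosθ/√(L²−r²sin²θ) = -52.272 rad/s.
V_P = V_A + ω_rod × AP, with AP = 0.0821 m along the rod.
Components: V_Px = −rω sinθ − a·ω_rod·sinφ = -6.0525 m/s;  V_Py = rω cosθ + a·ω_rod·cosφ = +5.1763 m/s.
|V_P| = √(V_Px² + V_Py²) = 7.9641 m/s.

7.96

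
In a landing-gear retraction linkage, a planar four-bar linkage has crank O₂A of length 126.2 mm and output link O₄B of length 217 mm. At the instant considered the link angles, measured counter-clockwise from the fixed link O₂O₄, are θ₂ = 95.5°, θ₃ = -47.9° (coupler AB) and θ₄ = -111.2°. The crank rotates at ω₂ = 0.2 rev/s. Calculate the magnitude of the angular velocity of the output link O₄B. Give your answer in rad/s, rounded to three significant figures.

0.488

ω₂ = 1.257 rad/s (from 0.2 rev/s).
Differentiating the loop-closure r₂e^{iθ₂}+r₃e^{iθ₃}=r₁+r₄e^{iθ₄} gives r₂ω₂e^{iθ₂}+r₃ω₃e^{iθ₃}=r₄ω₄e^{iθ₄}.
Eliminating the other unknown: ω₄ = r₂ω₂ sin(θ₂−θ₃) / [r₄ sin(θ₄−θ₃)].
Numerator sine = +0.59622; denominator sine = -0.89337.
Result = 0.1262·1.257·(+0.59622) / (0.217·(-0.89337)) = -0.48774 rad/s; magnitude 0.48774 rad/s.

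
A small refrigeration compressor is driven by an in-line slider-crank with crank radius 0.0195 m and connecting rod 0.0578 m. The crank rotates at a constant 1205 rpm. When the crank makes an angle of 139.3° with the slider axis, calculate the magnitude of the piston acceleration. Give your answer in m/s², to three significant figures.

ω = 2π·1205/60 = 126.2 rad/s
x(θ) = r cosθ + √(L² − r² sin²θ); with ω constant, a = ω²·d²x/dθ².
d²x/dθ² = −r cosθ − r²(cos2θ)/√u − r⁴ sin²2θ/(4u^{3/2}),  u = L² − r² sin²θ = 0.00317915 m².
Substituting r = 0.0195 m, L = 0.0578 m, θ = 139.3°: d²x/dθ² = +0.013578 m.
a = ω²·d²x/dθ² = (126.2)²·(+0.013578) = +216.21 m/s²;  |a| = 216.21 m/s².

216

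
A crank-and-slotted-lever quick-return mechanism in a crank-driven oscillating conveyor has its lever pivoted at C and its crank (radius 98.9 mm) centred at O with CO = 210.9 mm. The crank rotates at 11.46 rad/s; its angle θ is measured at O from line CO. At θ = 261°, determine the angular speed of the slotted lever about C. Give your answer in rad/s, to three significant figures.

ω = 11.46 rad/s
Crank pin A relative to C: A = (d + r cosθ, r sinθ); lever angle φ = atan2(r sinθ, d + r cosθ).
Differentiating tanφ: φ̇ = rω(d cosθ + r)/(d² + r² + 2dr cosθ).
d² + r² + 2dr cosθ = |CA|² = 0.0477342 m²;  d cosθ + r = +0.065908 m.
|ω_lever| = |0.0989·11.46·+0.065908| / 0.0477342 = 1.5649 rad/s.

1.56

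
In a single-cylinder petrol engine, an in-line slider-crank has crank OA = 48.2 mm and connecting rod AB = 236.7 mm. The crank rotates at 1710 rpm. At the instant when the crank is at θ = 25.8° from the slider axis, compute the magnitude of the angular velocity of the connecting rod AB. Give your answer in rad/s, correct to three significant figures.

33.0

ω = 179.1 rad/s (converted from 1710 rpm).
The rod makes angle φ with the slider axis where L sinφ = r sinθ; differentiating, L cosφ·φ̇ = r ω cosθ.
L cosφ = √(L² − r² sin²θ) = 0.23577 m.
|ω_rod| = r ω |cosθ| / √(L² − r² sin²θ) = 0.0482·179.1·0.90032/0.23577 = 32.96 rad/s.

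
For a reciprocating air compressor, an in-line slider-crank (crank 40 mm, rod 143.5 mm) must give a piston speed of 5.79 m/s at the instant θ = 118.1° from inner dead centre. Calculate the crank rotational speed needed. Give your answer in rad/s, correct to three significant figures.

For an in-line slider-crank, |v_piston| = rω|sinθ|·[1 + r cosθ/√(L² − r² sin²θ)].
With r = 0.04 m, L = 0.1435 m, θ = 118.1°: the bracketed kinematic factor |dx/dθ| = 0.030506 m.
ω = v/|dx/dθ| = 5.79/0.030506 = 189.8 rad/s.

190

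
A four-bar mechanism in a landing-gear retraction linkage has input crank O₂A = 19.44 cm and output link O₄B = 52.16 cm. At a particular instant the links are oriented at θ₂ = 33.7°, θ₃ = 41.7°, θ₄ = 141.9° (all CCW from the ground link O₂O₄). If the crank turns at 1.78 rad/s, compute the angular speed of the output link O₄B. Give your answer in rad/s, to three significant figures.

ω₂ = 1.78 rad/s
Differentiating the loop-closure r₂e^{iθ₂}+r₃e^{iθ₃}=r₁+r₄e^{iθ₄} gives r₂ω₂e^{iθ₂}+r₃ω₃e^{iθ₃}=r₄ω₄e^{iθ₄}.
Eliminating the other unknown: ω₄ = r₂ω₂ sin(θ₂−θ₃) / [r₄ sin(θ₄−θ₃)].
Numerator sine = -0.13917; denominator sine = +0.98420.
Result = 0.1944·1.78·(-0.13917) / (0.5216·(+0.98420)) = -0.093811 rad/s; magnitude 0.093811 rad/s.

0.0938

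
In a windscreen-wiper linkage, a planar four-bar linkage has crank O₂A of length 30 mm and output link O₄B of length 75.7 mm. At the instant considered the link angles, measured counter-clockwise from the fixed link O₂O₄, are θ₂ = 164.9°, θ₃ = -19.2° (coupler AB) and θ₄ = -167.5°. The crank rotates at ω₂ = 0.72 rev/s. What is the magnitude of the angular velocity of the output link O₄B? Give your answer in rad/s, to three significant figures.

0.244

ω₂ = 4.524 rad/s (from 0.72 rev/s).
Differentiating the loop-closure r₂e^{iθ₂}+r₃e^{iθ₃}=r₁+r₄e^{iθ₄} gives r₂ω₂e^{iθ₂}+r₃ω₃e^{iθ₃}=r₄ω₄e^{iθ₄}.
Eliminating the other unknown: ω₄ = r₂ω₂ sin(θ₂−θ₃) / [r₄ sin(θ₄−θ₃)].
Numerator sine = -0.07150; denominator sine = -0.52547.
Result = 0.03·4.524·(-0.07150) / (0.0757·(-0.52547)) = +0.24394 rad/s; magnitude 0.24394 rad/s.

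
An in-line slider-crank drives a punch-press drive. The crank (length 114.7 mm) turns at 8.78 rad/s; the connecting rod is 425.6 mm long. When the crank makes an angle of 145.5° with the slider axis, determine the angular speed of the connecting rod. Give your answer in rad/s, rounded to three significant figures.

1.97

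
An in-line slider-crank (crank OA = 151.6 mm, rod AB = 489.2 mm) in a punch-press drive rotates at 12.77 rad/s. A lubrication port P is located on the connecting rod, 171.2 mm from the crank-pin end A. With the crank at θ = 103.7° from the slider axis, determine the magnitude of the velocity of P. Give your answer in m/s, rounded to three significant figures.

1.85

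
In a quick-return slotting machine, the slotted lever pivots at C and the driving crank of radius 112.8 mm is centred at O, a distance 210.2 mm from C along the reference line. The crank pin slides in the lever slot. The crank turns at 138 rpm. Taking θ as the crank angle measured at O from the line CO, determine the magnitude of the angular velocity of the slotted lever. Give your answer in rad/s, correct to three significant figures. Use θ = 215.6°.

ω = 14.45 rad/s (from 138 rpm).
Crank pin A relative to C: A = (d + r cosθ, r sinθ); lever angle φ = atan2(r sinθ, d + r cosθ).
Differentiating tanφ: φ̇ = rω(d cosθ + r)/(d² + r² + 2dr cosθ).
d² + r² + 2dr cosθ = |CA|² = 0.0183497 m²;  d cosθ + r = -0.058114 m.
|ω_lever| = |0.1128·14.45·-0.058114| / 0.0183497 = 5.1626 rad/s.

5.16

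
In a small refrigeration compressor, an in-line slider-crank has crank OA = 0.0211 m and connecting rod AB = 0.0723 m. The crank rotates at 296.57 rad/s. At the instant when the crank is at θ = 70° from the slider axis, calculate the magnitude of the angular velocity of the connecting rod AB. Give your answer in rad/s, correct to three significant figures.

ω = 296.6 rad/s
The rod makes angle φ with the slider axis where L sinφ = r sinθ; differentiating, L cosφ·φ̇ = r ω cosθ.
L cosφ = √(L² − r² sin²θ) = 0.069528 m.
|ω_rod| = r ω |cosθ| / √(L² − r² sin²θ) = 0.0211·296.6·0.34202/0.069528 = 30.782 rad/s.

30.8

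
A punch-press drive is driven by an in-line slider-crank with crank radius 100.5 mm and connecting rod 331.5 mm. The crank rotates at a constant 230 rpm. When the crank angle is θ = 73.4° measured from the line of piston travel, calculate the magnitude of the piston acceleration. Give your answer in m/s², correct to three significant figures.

1.34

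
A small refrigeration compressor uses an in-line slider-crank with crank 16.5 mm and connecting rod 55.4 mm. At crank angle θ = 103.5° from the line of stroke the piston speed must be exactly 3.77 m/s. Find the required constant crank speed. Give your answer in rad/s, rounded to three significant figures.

253

For an in-line slider-crank, |v_piston| = rω|sinθ|·[1 + r cosθ/√(L² − r² sin²θ)].
With r = 0.0165 m, L = 0.0554 m, θ = 103.5°: the bracketed kinematic factor |dx/dθ| = 0.014879 m.
ω = v/|dx/dθ| = 3.77/0.014879 = 253.38 rad/s.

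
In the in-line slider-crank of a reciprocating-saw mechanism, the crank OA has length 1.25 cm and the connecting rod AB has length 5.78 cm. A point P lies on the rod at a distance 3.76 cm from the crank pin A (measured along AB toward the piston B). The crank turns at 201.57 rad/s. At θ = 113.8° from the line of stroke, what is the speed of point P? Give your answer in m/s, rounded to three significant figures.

ω = 201.6 rad/s.  Crank-pin speed |V_A| = rω = 2.5196 m/s, perpendicular to OA.
Rod angle: sinφ = −(r/L) sinθ ⇒ φ = -11.413°; ω_rod = −rω cosθ/√(L²−r²sin²θ) = +17.946 rad/s.
V_P = V_A + ω_rod × AP, with AP = 0.0376 m along the rod.
Components: V_Px = −rω sinθ − a·ω_rod·sinφ = -2.1718 m/s;  V_Py = rω cosθ + a·ω_rod·cosφ = -0.35535 m/s.
|V_P| = √(V_Px² + V_Py²) = 2.2007 m/s.

2.20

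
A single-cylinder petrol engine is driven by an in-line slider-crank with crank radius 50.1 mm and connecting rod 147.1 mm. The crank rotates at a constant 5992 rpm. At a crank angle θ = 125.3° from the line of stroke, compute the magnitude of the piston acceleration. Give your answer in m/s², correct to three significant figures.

13500

ω = 2π·5992/60 = 627.5 rad/s
x(θ) = r cosθ + √(L² − r² sin²θ); with ω constant, a = ω²·d²x/dθ².
d²x/dθ² = −r cosθ − r²(cos2θ)/√u − r⁴ sin²2θ/(4u^{3/2}),  u = L² − r² sin²θ = 0.0199665 m².
Substituting r = 0.0501 m, L = 0.1471 m, θ = 125.3°: d²x/dθ² = +0.034354 m.
a = ω²·d²x/dθ² = (627.5)²·(+0.034354) = +13526 m/s²;  |a| = 13526 m/s².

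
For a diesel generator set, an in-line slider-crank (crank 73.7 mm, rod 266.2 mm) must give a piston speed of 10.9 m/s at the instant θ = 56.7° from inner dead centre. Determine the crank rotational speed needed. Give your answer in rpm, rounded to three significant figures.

1460

For an in-line slider-crank, |v_piston| = rω|sinθ|·[1 + r cosθ/√(L² − r² sin²θ)].
With r = 0.0737 m, L = 0.2662 m, θ = 56.7°: the bracketed kinematic factor |dx/dθ| = 0.071223 m.
ω = v/|dx/dθ| = 10.9/0.071223 = 153.04 rad/s.
N = 60ω/(2π) = 1461.4 rpm.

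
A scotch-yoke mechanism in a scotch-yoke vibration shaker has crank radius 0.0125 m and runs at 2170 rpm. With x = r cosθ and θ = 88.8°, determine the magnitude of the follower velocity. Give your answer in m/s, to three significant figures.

ω = 227.2 rad/s (from 2170 rpm).
x = r cosθ ⇒ ẋ = −rω sinθ.
|v| = rω|sinθ| = 0.0125·227.2·|sin 88.8°| = 2.8399 m/s.

2.84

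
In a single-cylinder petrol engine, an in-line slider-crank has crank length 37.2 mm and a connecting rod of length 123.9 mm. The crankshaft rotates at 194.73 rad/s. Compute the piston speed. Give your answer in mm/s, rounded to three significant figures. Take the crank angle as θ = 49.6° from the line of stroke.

6620

ω = 194.7 rad/s
For an in-line slider-crank, x = r cosθ + √(L² − r² sin²θ), so v = −rω sinθ·[1 + r cosθ/√(L² − r² sin²θ)].
With r = 0.0372 m, L = 0.1239 m, θ = 49.6°: √(L² − r² sin²θ) = 0.12062 m.
v = −0.0372·194.7·0.76154·[1 + 0.0372·0.64812/0.12062] = -6.6192 m/s.
|v| = 6.6192 m/s = 6619.2 mm/s.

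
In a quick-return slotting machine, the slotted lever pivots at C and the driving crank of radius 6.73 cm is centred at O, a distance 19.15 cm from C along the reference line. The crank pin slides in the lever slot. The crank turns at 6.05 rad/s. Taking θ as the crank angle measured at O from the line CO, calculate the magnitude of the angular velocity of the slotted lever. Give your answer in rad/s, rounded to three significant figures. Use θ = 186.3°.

3.22

ω = 6.05 rad/s
Crank pin A relative to C: A = (d + r cosθ, r sinθ); lever angle φ = atan2(r sinθ, d + r cosθ).
Differentiating tanφ: φ̇ = rω(d cosθ + r)/(d² + r² + 2dr cosθ).
d² + r² + 2dr cosθ = |CA|² = 0.0155813 m²;  d cosθ + r = -0.12304 m.
|ω_lever| = |0.0673·6.05·-0.12304| / 0.0155813 = 3.2153 rad/s.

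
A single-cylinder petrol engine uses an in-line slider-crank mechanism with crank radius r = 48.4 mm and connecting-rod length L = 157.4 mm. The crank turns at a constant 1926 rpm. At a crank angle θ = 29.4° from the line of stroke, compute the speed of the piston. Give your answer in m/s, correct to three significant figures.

6.09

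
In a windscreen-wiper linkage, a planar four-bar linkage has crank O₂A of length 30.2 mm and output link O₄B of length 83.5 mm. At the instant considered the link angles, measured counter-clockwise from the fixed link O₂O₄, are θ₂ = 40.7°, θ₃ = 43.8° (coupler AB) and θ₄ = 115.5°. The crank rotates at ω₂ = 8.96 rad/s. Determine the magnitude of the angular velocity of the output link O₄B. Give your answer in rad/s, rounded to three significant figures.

0.185

ω₂ = 8.96 rad/s
Differentiating the loop-closure r₂e^{iθ₂}+r₃e^{iθ₃}=r₁+r₄e^{iθ₄} gives r₂ω₂e^{iθ₂}+r₃ω₃e^{iθ₃}=r₄ω₄e^{iθ₄}.
Eliminating the other unknown: ω₄ = r₂ω₂ sin(θ₂−θ₃) / [r₄ sin(θ₄−θ₃)].
Numerator sine = -0.05408; denominator sine = +0.94943.
Result = 0.0302·8.96·(-0.05408) / (0.0835·(+0.94943)) = -0.18458 rad/s; magnitude 0.18458 rad/s.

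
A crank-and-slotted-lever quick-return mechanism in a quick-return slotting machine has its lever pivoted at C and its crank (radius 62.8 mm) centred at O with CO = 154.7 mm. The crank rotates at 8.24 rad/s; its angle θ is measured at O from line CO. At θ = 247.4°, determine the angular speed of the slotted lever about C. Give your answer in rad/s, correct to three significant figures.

ω = 8.24 rad/s
Crank pin A relative to C: A = (d + r cosθ, r sinθ); lever angle φ = atan2(r sinθ, d + r cosθ).
Differentiating tanφ: φ̇ = rω(d cosθ + r)/(d² + r² + 2dr cosθ).
d² + r² + 2dr cosθ = |CA|² = 0.0204089 m²;  d cosθ + r = +0.0033495 m.
|ω_lever| = |0.0628·8.24·+0.0033495| / 0.0204089 = 0.084927 rad/s.

0.0849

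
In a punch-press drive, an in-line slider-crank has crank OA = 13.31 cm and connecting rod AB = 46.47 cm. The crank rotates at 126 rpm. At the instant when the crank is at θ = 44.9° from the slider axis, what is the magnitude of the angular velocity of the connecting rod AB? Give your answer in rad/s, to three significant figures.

ω = 13.19 rad/s (converted from 126 rpm).
The rod makes angle φ with the slider axis where L sinφ = r sinθ; differentiating, L cosφ·φ̇ = r ω cosθ.
L cosφ = √(L² − r² sin²θ) = 0.4551 m.
|ω_rod| = r ω |cosθ| / √(L² − r² sin²θ) = 0.1331·13.19·0.70834/0.4551 = 2.7334 rad/s.

2.73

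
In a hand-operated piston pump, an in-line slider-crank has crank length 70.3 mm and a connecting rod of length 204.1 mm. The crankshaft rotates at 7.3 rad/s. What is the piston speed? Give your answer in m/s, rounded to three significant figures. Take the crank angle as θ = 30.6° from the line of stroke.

0.340

ω = 7.3 rad/s
For an in-line slider-crank, x = r cosθ + √(L² − r² sin²θ), so v = −rω sinθ·[1 + r cosθ/√(L² − r² sin²θ)].
With r = 0.0703 m, L = 0.2041 m, θ = 30.6°: √(L² − r² sin²θ) = 0.20094 m.
v = −0.0703·7.3·0.50904·[1 + 0.0703·0.86074/0.20094] = -0.3399 m/s.
|v| = 0.3399 m/s.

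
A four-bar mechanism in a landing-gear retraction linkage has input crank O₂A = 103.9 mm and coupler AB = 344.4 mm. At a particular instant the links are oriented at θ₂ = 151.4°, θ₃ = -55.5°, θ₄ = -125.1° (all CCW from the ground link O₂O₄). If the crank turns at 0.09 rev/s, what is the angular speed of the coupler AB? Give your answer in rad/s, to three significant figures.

ω₂ = 0.5655 rad/s (from 0.09 rev/s).
Differentiating the loop-closure r₂e^{iθ₂}+r₃e^{iθ₃}=r₁+r₄e^{iθ₄} gives r₂ω₂e^{iθ₂}+r₃ω₃e^{iθ₃}=r₄ω₄e^{iθ₄}.
Eliminating the other unknown: ω₃ = r₂ω₂ sin(θ₄−θ₂) / [r₃ sin(θ₃−θ₄)].
Numerator sine = +0.99357; denominator sine = +0.93728.
Result = 0.1039·0.5655·(+0.99357) / (0.3444·(+0.93728)) = +0.18084 rad/s; magnitude 0.18084 rad/s.

0.181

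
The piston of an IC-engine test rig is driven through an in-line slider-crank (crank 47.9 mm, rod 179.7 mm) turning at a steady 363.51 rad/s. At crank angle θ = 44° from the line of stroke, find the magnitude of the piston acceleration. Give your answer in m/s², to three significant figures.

4640

ω = 363.5 rad/s
x(θ) = r cosθ + √(L² − r² sin²θ); with ω constant, a = ω²·d²x/dθ².
d²x/dθ² = −r cosθ − r²(cos2θ)/√u − r⁴ sin²2θ/(4u^{3/2}),  u = L² − r² sin²θ = 0.0311849 m².
Substituting r = 0.0479 m, L = 0.1797 m, θ = 44°: d²x/dθ² = -0.035149 m.
a = ω²·d²x/dθ² = (363.5)²·(-0.035149) = -4644.5 m/s²;  |a| = 4644.5 m/s².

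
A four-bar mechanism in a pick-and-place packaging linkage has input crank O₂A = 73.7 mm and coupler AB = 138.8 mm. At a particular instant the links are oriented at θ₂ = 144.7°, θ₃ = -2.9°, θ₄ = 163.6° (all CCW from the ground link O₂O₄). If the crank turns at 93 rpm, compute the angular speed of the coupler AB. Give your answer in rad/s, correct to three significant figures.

ω₂ = 9.739 rad/s (from 93 rpm).
Differentiating the loop-closure r₂e^{iθ₂}+r₃e^{iθ₃}=r₁+r₄e^{iθ₄} gives r₂ω₂e^{iθ₂}+r₃ω₃e^{iθ₃}=r₄ω₄e^{iθ₄}.
Eliminating the other unknown: ω₃ = r₂ω₂ sin(θ₄−θ₂) / [r₃ sin(θ₃−θ₄)].
Numerator sine = +0.32392; denominator sine = -0.23345.
Result = 0.0737·9.739·(+0.32392) / (0.1388·(-0.23345)) = -7.1753 rad/s; magnitude 7.1753 rad/s.

7.18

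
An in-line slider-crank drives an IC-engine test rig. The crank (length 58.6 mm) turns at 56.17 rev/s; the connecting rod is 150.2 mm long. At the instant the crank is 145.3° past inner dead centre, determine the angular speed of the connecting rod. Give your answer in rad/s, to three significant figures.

ω = 352.9 rad/s (converted from 56.17 rev/s).
The rod makes angle φ with the slider axis where L sinφ = r sinθ; differentiating, L cosφ·φ̇ = r ω cosθ.
L cosφ = √(L² − r² sin²θ) = 0.14645 m.
|ω_rod| = r ω |cosθ| / √(L² − r² sin²θ) = 0.0586·352.9·0.82214/0.14645 = 116.1 rad/s.

116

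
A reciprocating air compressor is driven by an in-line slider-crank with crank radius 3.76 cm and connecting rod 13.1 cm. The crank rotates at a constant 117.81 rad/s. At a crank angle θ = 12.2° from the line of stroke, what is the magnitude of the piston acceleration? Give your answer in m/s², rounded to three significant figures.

ω = 117.8 rad/s
x(θ) = r cosθ + √(L² − r² sin²θ); with ω constant, a = ω²·d²x/dθ².
d²x/dθ² = −r cosθ − r²(cos2θ)/√u − r⁴ sin²2θ/(4u^{3/2}),  u = L² − r² sin²θ = 0.0170979 m².
Substituting r = 0.0376 m, L = 0.131 m, θ = 12.2°: d²x/dθ² = -0.046635 m.
a = ω²·d²x/dθ² = (117.8)²·(-0.046635) = -647.26 m/s²;  |a| = 647.26 m/s².

647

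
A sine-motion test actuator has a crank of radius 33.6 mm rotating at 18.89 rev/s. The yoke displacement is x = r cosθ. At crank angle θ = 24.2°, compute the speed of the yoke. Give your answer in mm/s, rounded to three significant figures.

1630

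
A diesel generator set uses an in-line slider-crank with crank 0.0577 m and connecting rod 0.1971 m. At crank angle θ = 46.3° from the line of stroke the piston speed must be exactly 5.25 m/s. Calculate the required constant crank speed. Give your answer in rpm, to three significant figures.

For an in-line slider-crank, |v_piston| = rω|sinθ|·[1 + r cosθ/√(L² − r² sin²θ)].
With r = 0.0577 m, L = 0.1971 m, θ = 46.3°: the bracketed kinematic factor |dx/dθ| = 0.050348 m.
ω = v/|dx/dθ| = 5.25/0.050348 = 104.27 rad/s.
N = 60ω/(2π) = 995.75 rpm.

996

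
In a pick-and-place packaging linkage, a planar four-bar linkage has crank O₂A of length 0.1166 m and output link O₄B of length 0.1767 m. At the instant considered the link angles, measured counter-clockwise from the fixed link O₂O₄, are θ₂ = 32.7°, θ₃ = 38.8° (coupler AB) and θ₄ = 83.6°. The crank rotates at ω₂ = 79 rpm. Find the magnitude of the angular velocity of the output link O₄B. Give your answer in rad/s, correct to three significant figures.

0.823

ω₂ = 8.273 rad/s (from 79 rpm).
Differentiating the loop-closure r₂e^{iθ₂}+r₃e^{iθ₃}=r₁+r₄e^{iθ₄} gives r₂ω₂e^{iθ₂}+r₃ω₃e^{iθ₃}=r₄ω₄e^{iθ₄}.
Eliminating the other unknown: ω₄ = r₂ω₂ sin(θ₂−θ₃) / [r₄ sin(θ₄−θ₃)].
Numerator sine = -0.10626; denominator sine = +0.70463.
Result = 0.1166·8.273·(-0.10626) / (0.1767·(+0.70463)) = -0.82327 rad/s; magnitude 0.82327 rad/s.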